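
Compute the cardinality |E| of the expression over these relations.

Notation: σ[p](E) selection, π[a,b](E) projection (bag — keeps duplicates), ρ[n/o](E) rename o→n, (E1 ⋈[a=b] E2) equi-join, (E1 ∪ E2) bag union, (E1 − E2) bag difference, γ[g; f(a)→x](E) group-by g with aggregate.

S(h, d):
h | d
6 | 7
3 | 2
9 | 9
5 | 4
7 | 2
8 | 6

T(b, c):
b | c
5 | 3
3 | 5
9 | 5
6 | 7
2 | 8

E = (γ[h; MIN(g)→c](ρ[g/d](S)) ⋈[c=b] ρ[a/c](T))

Row counts bottom-up:
  S → 6
  ρ[g/d](S) → 6
  γ[h; MIN(g)→c](ρ[g/d](S)) → 6
  T → 5
  ρ[a/c](T) → 5
  (γ[h; MIN(g)→c](ρ[g/d](S)) ⋈[c=b] ρ[a/c](T)) → 4

|E| = 4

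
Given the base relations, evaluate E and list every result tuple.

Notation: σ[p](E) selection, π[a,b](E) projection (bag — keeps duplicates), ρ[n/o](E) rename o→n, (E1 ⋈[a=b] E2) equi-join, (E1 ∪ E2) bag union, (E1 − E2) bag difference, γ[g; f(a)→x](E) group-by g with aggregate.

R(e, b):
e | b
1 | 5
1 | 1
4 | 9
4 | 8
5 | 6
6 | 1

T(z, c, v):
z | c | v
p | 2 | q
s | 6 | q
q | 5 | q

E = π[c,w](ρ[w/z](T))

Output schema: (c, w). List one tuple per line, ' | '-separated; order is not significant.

Per-node cardinality:
  T → 3
  ρ[w/z](T) → 3
  π[c,w](ρ[w/z](T)) → 3

== RESULT ==
c | w
2 | p
5 | q
6 | s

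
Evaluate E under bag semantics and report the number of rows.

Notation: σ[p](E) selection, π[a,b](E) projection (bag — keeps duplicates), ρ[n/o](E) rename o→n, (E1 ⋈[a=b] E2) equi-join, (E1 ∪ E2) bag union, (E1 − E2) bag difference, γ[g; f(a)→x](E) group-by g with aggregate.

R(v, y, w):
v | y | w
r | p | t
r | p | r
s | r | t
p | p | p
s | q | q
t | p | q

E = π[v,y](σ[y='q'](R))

Stepwise |·|:
  R → 6
  σ[y='q'](R) → 1
  π[v,y](σ[y='q'](R)) → 1

|E| = 1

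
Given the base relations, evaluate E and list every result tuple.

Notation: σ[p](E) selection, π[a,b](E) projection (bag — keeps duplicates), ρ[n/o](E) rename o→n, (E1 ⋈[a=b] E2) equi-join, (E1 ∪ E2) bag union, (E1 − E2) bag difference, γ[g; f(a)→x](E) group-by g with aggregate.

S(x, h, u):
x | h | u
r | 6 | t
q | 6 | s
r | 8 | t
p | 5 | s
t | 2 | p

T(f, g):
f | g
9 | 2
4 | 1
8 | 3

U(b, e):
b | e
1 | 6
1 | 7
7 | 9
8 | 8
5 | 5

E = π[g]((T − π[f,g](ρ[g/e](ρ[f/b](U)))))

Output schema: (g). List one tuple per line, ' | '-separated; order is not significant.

Subexpression sizes:
  T → 3
  U → 5
  ρ[f/b](U) → 5
  ρ[g/e](ρ[f/b](U)) → 5
  π[f,g](ρ[g/e](ρ[f/b](U))) → 5
  (T − π[f,g](ρ[g/e](ρ[f/b](U)))) → 3
  π[g]((T − π[f,g](ρ[g/e](ρ[f/b](U))))) → 3

== RESULT ==
g
1
2
3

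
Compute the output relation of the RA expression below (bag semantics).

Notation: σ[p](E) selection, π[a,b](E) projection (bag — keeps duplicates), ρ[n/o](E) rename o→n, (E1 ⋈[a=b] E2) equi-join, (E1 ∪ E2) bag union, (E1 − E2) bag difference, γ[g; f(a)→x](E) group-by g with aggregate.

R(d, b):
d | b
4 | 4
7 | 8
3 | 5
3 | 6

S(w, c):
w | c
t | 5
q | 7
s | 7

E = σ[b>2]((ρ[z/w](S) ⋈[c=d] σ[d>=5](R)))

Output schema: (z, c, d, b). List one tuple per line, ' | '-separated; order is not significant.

Row counts bottom-up:
  S → 3
  ρ[z/w](S) → 3
  R → 4
  σ[d>=5](R) → 1
  (ρ[z/w](S) ⋈[c=d] σ[d>=5](R)) → 2
  σ[b>2]((ρ[z/w](S) ⋈[c=d] σ[d>=5](R))) → 2

== RESULT ==
z | c | d | b
q | 7 | 7 | 8
s | 7 | 7 | 8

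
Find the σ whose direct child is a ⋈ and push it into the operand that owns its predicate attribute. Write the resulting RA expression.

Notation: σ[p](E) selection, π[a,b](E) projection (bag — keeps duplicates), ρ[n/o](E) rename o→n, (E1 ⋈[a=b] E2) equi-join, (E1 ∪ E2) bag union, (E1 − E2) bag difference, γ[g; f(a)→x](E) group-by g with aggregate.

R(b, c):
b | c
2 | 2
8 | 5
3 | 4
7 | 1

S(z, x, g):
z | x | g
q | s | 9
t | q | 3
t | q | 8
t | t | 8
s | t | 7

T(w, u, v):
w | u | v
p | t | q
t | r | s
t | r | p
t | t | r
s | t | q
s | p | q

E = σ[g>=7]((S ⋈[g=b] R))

σ filters on g, owned by the left side.
E' = (σ[g>=7](S) ⋈[g=b] R)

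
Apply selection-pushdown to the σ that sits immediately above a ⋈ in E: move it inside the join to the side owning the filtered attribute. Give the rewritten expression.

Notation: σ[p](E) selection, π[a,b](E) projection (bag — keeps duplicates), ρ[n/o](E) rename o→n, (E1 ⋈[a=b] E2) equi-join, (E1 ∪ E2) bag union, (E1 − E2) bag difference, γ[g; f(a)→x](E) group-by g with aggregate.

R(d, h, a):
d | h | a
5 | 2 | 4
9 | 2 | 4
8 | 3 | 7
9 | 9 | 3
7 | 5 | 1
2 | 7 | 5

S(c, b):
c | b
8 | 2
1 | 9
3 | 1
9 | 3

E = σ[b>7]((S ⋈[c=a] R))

σ filters on b, owned by the left side.
E' = (σ[b>7](S) ⋈[c=a] R)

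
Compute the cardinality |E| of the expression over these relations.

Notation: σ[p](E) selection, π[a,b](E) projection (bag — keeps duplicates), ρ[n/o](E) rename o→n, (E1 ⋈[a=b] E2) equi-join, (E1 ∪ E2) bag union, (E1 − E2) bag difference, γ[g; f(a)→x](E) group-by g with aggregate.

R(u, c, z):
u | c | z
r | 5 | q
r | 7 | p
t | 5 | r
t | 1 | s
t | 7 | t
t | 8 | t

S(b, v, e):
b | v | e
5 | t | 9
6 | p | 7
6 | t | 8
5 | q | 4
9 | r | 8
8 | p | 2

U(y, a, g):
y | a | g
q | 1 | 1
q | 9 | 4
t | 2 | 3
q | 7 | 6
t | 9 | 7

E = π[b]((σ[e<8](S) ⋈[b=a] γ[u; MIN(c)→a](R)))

Stepwise |·|:
  S → 6
  σ[e<8](S) → 3
  R → 6
  γ[u; MIN(c)→a](R) → 2
  (σ[e<8](S) ⋈[b=a] γ[u; MIN(c)→a](R)) → 1
  π[b]((σ[e<8](S) ⋈[b=a] γ[u; MIN(c)→a](R))) → 1

|E| = 1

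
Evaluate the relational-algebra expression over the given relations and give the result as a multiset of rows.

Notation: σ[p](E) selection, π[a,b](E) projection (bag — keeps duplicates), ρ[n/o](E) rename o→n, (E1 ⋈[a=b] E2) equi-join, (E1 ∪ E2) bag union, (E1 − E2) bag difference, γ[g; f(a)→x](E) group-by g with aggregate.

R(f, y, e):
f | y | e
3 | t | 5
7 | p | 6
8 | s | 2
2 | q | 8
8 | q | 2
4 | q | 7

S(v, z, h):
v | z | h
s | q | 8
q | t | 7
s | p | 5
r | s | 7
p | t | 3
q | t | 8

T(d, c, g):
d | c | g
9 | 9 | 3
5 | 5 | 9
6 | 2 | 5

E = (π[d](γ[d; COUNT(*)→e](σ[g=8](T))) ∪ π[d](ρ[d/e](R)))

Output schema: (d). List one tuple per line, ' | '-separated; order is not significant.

Row counts bottom-up:
  T → 3
  σ[g=8](T) → 0
  γ[d; COUNT(*)→e](σ[g=8](T)) → 0
  π[d](γ[d; COUNT(*)→e](σ[g=8](T))) → 0
  R → 6
  ρ[d/e](R) → 6
  π[d](ρ[d/e](R)) → 6
  (π[d](γ[d; COUNT(*)→e](σ[g=8](T))) ∪ π[d](ρ[d/e](R))) → 6

== RESULT ==
d
2
2
5
6
7
8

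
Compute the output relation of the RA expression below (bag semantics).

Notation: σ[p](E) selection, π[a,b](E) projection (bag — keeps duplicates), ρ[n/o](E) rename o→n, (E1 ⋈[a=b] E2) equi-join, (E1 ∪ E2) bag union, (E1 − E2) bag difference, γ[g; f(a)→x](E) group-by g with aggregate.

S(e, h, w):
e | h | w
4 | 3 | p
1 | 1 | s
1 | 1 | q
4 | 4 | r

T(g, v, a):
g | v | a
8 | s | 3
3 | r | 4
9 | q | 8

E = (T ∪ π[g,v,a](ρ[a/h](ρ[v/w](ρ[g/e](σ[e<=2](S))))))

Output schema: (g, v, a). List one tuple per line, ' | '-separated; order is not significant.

Stepwise |·|:
  T → 3
  S → 4
  σ[e<=2](S) → 2
  ρ[g/e](σ[e<=2](S)) → 2
  ρ[v/w](ρ[g/e](σ[e<=2](S))) → 2
  ρ[a/h](ρ[v/w](ρ[g/e](σ[e<=2](S)))) → 2
  π[g,v,a](ρ[a/h](ρ[v/w](ρ[g/e](σ[e<=2](S))))) → 2
  (T ∪ π[g,v,a](ρ[a/h](ρ[v/w](ρ[g/e](σ[e<=2](S)))))) → 5

== RESULT ==
g | v | a
1 | q | 1
1 | s | 1
3 | r | 4
8 | s | 3
9 | q | 8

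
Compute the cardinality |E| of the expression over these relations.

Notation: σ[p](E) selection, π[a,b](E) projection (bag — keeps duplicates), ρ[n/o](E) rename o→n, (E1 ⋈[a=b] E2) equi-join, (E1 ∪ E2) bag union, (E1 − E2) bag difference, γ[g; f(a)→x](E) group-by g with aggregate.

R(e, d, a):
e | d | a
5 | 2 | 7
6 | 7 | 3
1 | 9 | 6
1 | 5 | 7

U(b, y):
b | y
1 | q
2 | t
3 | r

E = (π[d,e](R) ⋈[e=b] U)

Stepwise |·|:
  R → 4
  π[d,e](R) → 4
  U → 3
  (π[d,e](R) ⋈[e=b] U) → 2

|E| = 2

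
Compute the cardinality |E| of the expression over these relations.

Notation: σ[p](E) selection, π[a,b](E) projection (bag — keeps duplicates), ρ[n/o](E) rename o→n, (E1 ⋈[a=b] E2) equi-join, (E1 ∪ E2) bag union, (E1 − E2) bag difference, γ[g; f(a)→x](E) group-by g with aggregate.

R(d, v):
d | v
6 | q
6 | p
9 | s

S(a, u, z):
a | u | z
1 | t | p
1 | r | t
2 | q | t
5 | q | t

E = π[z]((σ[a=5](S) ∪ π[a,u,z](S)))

Row counts bottom-up:
  S → 4
  σ[a=5](S) → 1
  S → 4
  π[a,u,z](S) → 4
  (σ[a=5](S) ∪ π[a,u,z](S)) → 5
  π[z]((σ[a=5](S) ∪ π[a,u,z](S))) → 5

|E| = 5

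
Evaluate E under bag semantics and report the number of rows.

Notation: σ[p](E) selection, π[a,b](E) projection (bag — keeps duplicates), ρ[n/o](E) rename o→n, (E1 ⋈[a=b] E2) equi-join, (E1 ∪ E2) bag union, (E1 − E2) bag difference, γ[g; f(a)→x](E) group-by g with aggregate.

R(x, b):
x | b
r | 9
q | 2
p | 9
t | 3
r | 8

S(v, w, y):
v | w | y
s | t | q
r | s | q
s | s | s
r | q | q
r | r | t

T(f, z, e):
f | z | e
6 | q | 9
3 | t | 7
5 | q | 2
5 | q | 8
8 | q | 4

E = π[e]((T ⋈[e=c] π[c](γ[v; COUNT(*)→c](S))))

Per-node cardinality:
  T → 5
  S → 5
  γ[v; COUNT(*)→c](S) → 2
  π[c](γ[v; COUNT(*)→c](S)) → 2
  (T ⋈[e=c] π[c](γ[v; COUNT(*)→c](S))) → 1
  π[e]((T ⋈[e=c] π[c](γ[v; COUNT(*)→c](S)))) → 1

|E| = 1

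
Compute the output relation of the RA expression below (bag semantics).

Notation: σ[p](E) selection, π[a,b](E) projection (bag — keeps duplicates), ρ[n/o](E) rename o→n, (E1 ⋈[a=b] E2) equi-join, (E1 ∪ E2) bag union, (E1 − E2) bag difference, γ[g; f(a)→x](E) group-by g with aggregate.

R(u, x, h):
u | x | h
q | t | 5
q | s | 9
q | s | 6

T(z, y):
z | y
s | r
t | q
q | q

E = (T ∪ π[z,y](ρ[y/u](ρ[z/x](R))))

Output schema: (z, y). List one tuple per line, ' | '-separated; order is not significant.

Stepwise |·|:
  T → 3
  R → 3
  ρ[z/x](R) → 3
  ρ[y/u](ρ[z/x](R)) → 3
  π[z,y](ρ[y/u](ρ[z/x](R))) → 3
  (T ∪ π[z,y](ρ[y/u](ρ[z/x](R)))) → 6

== RESULT ==
z | y
q | q
s | q
s | q
s | r
t | q
t | q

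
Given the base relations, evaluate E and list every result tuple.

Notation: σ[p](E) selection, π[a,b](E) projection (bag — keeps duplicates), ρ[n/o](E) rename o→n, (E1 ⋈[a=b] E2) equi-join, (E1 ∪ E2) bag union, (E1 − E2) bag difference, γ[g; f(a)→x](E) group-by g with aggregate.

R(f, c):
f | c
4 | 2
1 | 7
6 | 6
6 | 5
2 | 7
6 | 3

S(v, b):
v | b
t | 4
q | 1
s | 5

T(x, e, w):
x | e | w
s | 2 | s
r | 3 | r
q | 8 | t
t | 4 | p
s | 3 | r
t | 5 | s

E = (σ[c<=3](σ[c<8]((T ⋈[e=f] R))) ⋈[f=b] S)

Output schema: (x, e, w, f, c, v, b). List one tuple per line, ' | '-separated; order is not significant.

Stepwise |·|:
  T → 6
  R → 6
  (T ⋈[e=f] R) → 2
  σ[c<8]((T ⋈[e=f] R)) → 2
  σ[c<=3](σ[c<8]((T ⋈[e=f] R))) → 1
  S → 3
  (σ[c<=3](σ[c<8]((T ⋈[e=f] R))) ⋈[f=b] S) → 1

== RESULT ==
x | e | w | f | c | v | b
t | 4 | p | 4 | 2 | t | 4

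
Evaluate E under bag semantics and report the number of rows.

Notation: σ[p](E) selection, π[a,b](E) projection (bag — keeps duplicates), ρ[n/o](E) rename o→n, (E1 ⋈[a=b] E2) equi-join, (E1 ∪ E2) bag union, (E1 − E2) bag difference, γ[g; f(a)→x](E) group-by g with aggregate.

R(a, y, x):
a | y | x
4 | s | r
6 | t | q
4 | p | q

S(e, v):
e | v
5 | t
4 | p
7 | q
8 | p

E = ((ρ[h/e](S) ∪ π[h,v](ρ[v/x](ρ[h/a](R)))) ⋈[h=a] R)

Per-node cardinality:
  S → 4
  ρ[h/e](S) → 4
  R → 3
  ρ[h/a](R) → 3
  ρ[v/x](ρ[h/a](R)) → 3
  π[h,v](ρ[v/x](ρ[h/a](R))) → 3
  (ρ[h/e](S) ∪ π[h,v](ρ[v/x](ρ[h/a](R)))) → 7
  R → 3
  ((ρ[h/e](S) ∪ π[h,v](ρ[v/x](ρ[h/a](R)))) ⋈[h=a] R) → 7

|E| = 7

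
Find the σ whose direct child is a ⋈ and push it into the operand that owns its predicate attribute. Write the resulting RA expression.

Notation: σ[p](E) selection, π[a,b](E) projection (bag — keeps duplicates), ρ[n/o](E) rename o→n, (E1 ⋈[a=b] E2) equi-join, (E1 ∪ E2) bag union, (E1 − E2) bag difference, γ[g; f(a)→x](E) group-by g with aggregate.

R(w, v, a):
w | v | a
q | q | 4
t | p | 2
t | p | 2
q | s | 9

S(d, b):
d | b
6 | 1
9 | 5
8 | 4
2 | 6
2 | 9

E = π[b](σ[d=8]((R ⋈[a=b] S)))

σ filters on d, owned by the right side.
E' = π[b]((R ⋈[a=b] σ[d=8](S)))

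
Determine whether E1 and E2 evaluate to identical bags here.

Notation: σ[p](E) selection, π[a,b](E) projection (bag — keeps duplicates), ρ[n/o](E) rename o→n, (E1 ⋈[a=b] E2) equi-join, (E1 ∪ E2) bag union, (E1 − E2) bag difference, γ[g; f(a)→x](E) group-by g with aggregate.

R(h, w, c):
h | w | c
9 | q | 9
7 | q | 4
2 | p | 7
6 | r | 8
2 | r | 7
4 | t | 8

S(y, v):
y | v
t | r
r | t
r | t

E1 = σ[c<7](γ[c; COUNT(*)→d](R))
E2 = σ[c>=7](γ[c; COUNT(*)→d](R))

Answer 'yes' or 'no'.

E1 per-node cardinality:
  R → 6
  γ[c; COUNT(*)→d](R) → 4
  σ[c<7](γ[c; COUNT(*)→d](R)) → 1
E2 per-node cardinality:
  R → 6
  γ[c; COUNT(*)→d](R) → 4
  σ[c>=7](γ[c; COUNT(*)→d](R)) → 3

E1 result:
c | d
4 | 1
E2 result:
c | d
7 | 2
8 | 2
9 | 1
Witness: (8, 2) appears 0× in E1 but 1× in E2.

no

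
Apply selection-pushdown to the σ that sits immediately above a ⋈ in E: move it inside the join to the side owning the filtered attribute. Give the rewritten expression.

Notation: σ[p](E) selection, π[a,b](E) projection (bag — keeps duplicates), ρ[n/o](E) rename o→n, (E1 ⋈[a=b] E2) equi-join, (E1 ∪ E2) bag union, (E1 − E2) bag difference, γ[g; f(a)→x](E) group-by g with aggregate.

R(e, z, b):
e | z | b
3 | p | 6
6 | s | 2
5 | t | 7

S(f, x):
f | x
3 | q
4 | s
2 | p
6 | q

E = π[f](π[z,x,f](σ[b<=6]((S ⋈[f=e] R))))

σ filters on b, owned by the right side.
E' = π[f](π[z,x,f]((S ⋈[f=e] σ[b<=6](R))))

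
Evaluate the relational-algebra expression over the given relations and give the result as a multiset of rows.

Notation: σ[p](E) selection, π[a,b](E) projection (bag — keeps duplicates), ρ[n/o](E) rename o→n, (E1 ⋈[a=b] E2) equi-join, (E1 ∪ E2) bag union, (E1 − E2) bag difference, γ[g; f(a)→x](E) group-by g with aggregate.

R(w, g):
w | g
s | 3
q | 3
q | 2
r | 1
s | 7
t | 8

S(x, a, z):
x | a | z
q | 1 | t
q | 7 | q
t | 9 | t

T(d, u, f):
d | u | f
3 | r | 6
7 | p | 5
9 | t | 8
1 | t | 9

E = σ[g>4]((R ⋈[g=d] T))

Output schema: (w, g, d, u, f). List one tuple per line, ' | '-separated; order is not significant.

Row counts bottom-up:
  R → 6
  T → 4
  (R ⋈[g=d] T) → 4
  σ[g>4]((R ⋈[g=d] T)) → 1

== RESULT ==
w | g | d | u | f
s | 7 | 7 | p | 5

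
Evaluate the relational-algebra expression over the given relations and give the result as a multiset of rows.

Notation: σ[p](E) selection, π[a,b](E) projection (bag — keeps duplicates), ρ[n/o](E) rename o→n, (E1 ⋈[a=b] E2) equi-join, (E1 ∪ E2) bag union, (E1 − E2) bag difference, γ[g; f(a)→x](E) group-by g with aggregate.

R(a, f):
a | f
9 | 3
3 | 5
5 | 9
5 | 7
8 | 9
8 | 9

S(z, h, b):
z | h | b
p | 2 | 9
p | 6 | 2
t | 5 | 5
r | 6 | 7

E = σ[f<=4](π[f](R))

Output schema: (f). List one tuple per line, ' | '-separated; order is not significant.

Stepwise |·|:
  R → 6
  π[f](R) → 6
  σ[f<=4](π[f](R)) → 1

== RESULT ==
f
3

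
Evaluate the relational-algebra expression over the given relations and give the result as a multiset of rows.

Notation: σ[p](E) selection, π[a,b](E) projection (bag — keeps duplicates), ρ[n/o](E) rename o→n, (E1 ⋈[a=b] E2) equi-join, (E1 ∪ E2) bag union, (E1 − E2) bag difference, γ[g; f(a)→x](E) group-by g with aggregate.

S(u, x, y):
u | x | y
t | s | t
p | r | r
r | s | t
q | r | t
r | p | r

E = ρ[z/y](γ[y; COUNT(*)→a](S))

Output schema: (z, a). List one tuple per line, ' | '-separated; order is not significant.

Row counts bottom-up:
  S → 5
  γ[y; COUNT(*)→a](S) → 2
  ρ[z/y](γ[y; COUNT(*)→a](S)) → 2

== RESULT ==
z | a
r | 2
t | 3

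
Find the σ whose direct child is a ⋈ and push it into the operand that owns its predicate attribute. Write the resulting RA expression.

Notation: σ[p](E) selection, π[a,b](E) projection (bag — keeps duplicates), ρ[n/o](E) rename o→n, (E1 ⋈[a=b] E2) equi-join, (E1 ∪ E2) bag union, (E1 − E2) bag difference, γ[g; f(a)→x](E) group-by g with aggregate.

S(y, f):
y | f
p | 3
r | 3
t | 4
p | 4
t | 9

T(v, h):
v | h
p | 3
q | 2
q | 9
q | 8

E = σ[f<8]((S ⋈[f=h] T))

σ filters on f, owned by the left side.
E' = (σ[f<8](S) ⋈[f=h] T)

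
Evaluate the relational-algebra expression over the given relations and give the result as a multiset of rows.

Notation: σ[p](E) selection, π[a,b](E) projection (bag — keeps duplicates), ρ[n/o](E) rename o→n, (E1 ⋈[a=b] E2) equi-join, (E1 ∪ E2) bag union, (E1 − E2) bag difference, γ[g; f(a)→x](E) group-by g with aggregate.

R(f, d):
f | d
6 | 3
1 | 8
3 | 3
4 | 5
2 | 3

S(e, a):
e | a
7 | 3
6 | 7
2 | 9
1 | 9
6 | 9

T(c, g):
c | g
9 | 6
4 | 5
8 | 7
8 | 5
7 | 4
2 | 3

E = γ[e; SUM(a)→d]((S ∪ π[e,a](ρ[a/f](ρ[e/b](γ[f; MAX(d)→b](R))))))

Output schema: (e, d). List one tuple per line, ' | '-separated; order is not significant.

Row counts bottom-up:
  S → 5
  R → 5
  γ[f; MAX(d)→b](R) → 5
  ρ[e/b](γ[f; MAX(d)→b](R)) → 5
  ρ[a/f](ρ[e/b](γ[f; MAX(d)→b](R))) → 5
  π[e,a](ρ[a/f](ρ[e/b](γ[f; MAX(d)→b](R)))) → 5
  (S ∪ π[e,a](ρ[a/f](ρ[e/b](γ[f; MAX(d)→b](R))))) → 10
  γ[e; SUM(a)→d]((S ∪ π[e,a](ρ[a/f](ρ[e/b](γ[f; MAX(d)→b](R)))))) → 7

== RESULT ==
e | d
1 | 9
2 | 9
3 | 11
5 | 4
6 | 16
7 | 3
8 | 1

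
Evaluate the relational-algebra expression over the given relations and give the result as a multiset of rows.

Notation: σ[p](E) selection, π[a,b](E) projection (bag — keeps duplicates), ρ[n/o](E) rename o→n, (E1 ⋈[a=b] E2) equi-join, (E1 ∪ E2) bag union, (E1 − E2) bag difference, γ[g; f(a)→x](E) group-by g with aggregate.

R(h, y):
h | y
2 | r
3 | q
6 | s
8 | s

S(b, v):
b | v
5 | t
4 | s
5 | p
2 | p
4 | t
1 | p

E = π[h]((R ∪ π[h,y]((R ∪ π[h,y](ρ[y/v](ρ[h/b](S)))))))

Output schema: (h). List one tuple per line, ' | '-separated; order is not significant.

Row counts bottom-up:
  R → 4
  R → 4
  S → 6
  ρ[h/b](S) → 6
  ρ[y/v](ρ[h/b](S)) → 6
  π[h,y](ρ[y/v](ρ[h/b](S))) → 6
  (R ∪ π[h,y](ρ[y/v](ρ[h/b](S)))) → 10
  π[h,y]((R ∪ π[h,y](ρ[y/v](ρ[h/b](S))))) → 10
  (R ∪ π[h,y]((R ∪ π[h,y](ρ[y/v](ρ[h/b](S)))))) → 14
  π[h]((R ∪ π[h,y]((R ∪ π[h,y](ρ[y/v](ρ[h/b](S))))))) → 14

== RESULT ==
h
1
2
2
2
3
3
4
4
5
5
6
6
8
8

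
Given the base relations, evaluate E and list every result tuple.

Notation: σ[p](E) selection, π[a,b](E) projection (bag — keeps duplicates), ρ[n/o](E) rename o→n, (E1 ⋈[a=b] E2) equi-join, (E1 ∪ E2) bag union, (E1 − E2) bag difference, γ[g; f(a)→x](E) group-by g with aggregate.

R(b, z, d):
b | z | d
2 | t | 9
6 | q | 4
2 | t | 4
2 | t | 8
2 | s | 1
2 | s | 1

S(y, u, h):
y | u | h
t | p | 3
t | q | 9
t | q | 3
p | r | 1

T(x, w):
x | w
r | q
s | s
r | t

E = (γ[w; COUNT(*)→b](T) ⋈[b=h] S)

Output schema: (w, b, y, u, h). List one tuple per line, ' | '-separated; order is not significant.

Per-node cardinality:
  T → 3
  γ[w; COUNT(*)→b](T) → 3
  S → 4
  (γ[w; COUNT(*)→b](T) ⋈[b=h] S) → 3

== RESULT ==
w | b | y | u | h
q | 1 | p | r | 1
s | 1 | p | r | 1
t | 1 | p | r | 1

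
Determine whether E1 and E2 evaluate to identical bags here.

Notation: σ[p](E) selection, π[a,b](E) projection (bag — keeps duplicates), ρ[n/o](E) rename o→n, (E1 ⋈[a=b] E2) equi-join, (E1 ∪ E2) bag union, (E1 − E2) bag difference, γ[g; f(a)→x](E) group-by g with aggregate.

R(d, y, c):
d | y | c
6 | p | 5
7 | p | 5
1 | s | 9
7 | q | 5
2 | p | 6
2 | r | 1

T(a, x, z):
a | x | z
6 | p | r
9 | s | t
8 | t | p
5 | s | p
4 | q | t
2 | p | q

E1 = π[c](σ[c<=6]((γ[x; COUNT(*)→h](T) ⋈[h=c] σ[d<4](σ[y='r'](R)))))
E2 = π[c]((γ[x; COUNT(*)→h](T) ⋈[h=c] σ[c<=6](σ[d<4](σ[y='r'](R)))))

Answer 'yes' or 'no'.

E1 stepwise |·|:
  T → 6
  γ[x; COUNT(*)→h](T) → 4
  R → 6
  σ[y='r'](R) → 1
  σ[d<4](σ[y='r'](R)) → 1
  (γ[x; COUNT(*)→h](T) ⋈[h=c] σ[d<4](σ[y='r'](R))) → 2
  σ[c<=6]((γ[x; COUNT(*)→h](T) ⋈[h=c] σ[d<4](σ[y='r'](R)))) → 2
  π[c](σ[c<=6]((γ[x; COUNT(*)→h](T) ⋈[h=c] σ[d<4](σ[y='r'](R))))) → 2
E2 stepwise |·|:
  T → 6
  γ[x; COUNT(*)→h](T) → 4
  R → 6
  σ[y='r'](R) → 1
  σ[d<4](σ[y='r'](R)) → 1
  σ[c<=6](σ[d<4](σ[y='r'](R))) → 1
  (γ[x; COUNT(*)→h](T) ⋈[h=c] σ[c<=6](σ[d<4](σ[y='r'](R)))) → 2
  π[c]((γ[x; COUNT(*)→h](T) ⋈[h=c] σ[c<=6](σ[d<4](σ[y='r'](R))))) → 2

E1 and E2 produce the same multiset:
c
1
1

yes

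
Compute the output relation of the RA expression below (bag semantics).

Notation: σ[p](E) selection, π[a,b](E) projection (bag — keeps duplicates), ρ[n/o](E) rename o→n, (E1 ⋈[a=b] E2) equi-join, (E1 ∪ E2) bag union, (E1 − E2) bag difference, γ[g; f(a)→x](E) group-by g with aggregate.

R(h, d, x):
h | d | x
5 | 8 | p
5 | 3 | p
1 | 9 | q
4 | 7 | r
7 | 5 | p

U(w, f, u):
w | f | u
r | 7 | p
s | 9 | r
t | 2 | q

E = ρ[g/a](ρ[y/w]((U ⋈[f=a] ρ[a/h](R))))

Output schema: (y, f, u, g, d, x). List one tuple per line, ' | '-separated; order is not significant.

Stepwise |·|:
  U → 3
  R → 5
  ρ[a/h](R) → 5
  (U ⋈[f=a] ρ[a/h](R)) → 1
  ρ[y/w]((U ⋈[f=a] ρ[a/h](R))) → 1
  ρ[g/a](ρ[y/w]((U ⋈[f=a] ρ[a/h](R)))) → 1

== RESULT ==
y | f | u | g | d | x
r | 7 | p | 7 | 5 | p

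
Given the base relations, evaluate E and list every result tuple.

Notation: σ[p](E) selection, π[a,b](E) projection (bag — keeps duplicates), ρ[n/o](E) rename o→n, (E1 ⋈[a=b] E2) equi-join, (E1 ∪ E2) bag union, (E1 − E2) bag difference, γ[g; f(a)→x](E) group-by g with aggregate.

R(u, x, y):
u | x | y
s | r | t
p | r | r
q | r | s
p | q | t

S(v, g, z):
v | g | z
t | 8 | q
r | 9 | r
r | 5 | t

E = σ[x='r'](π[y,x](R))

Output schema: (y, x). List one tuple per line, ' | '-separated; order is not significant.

Stepwise |·|:
  R → 4
  π[y,x](R) → 4
  σ[x='r'](π[y,x](R)) → 3

== RESULT ==
y | x
r | r
s | r
t | r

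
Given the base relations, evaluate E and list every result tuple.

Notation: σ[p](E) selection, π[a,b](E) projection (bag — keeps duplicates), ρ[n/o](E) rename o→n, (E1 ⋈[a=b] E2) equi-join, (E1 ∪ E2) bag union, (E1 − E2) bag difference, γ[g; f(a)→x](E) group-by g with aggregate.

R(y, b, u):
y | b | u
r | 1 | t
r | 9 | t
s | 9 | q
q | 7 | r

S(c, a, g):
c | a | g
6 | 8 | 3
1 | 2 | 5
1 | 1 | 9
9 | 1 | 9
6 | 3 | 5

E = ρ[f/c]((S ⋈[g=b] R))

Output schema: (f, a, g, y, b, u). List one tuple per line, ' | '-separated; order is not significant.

Subexpression sizes:
  S → 5
  R → 4
  (S ⋈[g=b] R) → 4
  ρ[f/c]((S ⋈[g=b] R)) → 4

== RESULT ==
f | a | g | y | b | u
1 | 1 | 9 | r | 9 | t
1 | 1 | 9 | s | 9 | q
9 | 1 | 9 | r | 9 | t
9 | 1 | 9 | s | 9 | q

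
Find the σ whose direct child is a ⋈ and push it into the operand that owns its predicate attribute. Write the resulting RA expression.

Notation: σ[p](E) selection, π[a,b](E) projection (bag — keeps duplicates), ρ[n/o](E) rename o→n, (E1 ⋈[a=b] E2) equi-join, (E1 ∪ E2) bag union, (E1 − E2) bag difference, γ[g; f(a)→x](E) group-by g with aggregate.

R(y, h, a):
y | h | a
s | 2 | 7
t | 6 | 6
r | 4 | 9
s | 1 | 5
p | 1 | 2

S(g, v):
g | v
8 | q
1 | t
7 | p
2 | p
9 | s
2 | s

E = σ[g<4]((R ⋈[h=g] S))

σ filters on g, owned by the right side.
E' = (R ⋈[h=g] σ[g<4](S))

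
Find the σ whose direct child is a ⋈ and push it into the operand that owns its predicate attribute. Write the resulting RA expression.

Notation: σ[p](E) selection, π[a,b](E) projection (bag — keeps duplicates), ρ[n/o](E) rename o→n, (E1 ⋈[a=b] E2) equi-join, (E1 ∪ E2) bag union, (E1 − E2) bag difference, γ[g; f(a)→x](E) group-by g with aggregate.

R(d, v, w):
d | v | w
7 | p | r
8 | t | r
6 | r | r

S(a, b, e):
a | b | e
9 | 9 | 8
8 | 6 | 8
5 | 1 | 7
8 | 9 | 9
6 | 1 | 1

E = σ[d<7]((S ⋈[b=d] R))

σ filters on d, owned by the right side.
E' = (S ⋈[b=d] σ[d<7](R))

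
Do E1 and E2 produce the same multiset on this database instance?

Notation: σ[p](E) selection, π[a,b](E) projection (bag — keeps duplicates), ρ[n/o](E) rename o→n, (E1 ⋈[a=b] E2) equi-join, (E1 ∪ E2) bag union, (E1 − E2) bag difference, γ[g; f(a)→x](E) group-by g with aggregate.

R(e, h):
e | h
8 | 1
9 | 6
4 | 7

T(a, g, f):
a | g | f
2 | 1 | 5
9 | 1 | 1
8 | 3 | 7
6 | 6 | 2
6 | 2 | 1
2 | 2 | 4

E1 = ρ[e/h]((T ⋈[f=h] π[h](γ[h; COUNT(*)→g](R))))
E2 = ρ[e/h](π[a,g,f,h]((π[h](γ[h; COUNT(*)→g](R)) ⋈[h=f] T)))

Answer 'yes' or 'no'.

E1 subexpression sizes:
  T → 6
  R → 3
  γ[h; COUNT(*)→g](R) → 3
  π[h](γ[h; COUNT(*)→g](R)) → 3
  (T ⋈[f=h] π[h](γ[h; COUNT(*)→g](R))) → 3
  ρ[e/h]((T ⋈[f=h] π[h](γ[h; COUNT(*)→g](R)))) → 3
E2 subexpression sizes:
  R → 3
  γ[h; COUNT(*)→g](R) → 3
  π[h](γ[h; COUNT(*)→g](R)) → 3
  T → 6
  (π[h](γ[h; COUNT(*)→g](R)) ⋈[h=f] T) → 3
  π[a,g,f,h]((π[h](γ[h; COUNT(*)→g](R)) ⋈[h=f] T)) → 3
  ρ[e/h](π[a,g,f,h]((π[h](γ[h; COUNT(*)→g](R)) ⋈[h=f] T))) → 3

E1 and E2 produce the same multiset:
a | g | f | e
6 | 2 | 1 | 1
8 | 3 | 7 | 7
9 | 1 | 1 | 1

yes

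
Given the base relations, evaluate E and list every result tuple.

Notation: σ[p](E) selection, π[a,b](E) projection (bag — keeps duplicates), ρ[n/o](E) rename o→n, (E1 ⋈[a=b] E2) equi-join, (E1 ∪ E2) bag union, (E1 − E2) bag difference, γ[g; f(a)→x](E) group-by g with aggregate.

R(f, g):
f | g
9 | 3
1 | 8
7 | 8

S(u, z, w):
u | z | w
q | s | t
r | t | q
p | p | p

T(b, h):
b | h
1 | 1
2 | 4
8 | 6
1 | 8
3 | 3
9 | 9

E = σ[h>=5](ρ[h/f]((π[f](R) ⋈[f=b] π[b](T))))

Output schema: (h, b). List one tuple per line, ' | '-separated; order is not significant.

Subexpression sizes:
  R → 3
  π[f](R) → 3
  T → 6
  π[b](T) → 6
  (π[f](R) ⋈[f=b] π[b](T)) → 3
  ρ[h/f]((π[f](R) ⋈[f=b] π[b](T))) → 3
  σ[h>=5](ρ[h/f]((π[f](R) ⋈[f=b] π[b](T)))) → 1

== RESULT ==
h | b
9 | 9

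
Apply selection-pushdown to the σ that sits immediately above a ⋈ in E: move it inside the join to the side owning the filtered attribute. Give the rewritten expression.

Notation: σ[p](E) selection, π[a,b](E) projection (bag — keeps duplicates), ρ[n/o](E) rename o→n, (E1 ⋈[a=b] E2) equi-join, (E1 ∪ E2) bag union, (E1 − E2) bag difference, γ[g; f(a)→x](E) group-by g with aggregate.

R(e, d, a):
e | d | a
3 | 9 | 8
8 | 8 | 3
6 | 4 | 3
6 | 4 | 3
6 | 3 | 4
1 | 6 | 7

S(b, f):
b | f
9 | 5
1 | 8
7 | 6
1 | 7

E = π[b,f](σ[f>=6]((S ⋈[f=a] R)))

σ filters on f, owned by the left side.
E' = π[b,f]((σ[f>=6](S) ⋈[f=a] R))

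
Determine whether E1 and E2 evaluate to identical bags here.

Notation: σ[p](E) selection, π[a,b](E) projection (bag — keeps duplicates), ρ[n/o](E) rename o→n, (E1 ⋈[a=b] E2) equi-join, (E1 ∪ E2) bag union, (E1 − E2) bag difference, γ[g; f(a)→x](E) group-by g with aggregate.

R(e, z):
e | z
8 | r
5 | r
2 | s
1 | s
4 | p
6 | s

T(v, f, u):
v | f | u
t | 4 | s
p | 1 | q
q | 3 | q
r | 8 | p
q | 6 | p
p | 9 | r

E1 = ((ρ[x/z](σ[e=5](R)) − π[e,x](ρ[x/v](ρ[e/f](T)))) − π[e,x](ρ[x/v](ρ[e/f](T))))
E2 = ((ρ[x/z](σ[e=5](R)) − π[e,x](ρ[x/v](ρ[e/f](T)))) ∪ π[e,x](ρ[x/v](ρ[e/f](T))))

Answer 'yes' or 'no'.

E1 subexpression sizes:
  R → 6
  σ[e=5](R) → 1
  ρ[x/z](σ[e=5](R)) → 1
  T → 6
  ρ[e/f](T) → 6
  ρ[x/v](ρ[e/f](T)) → 6
  π[e,x](ρ[x/v](ρ[e/f](T))) → 6
  (ρ[x/z](σ[e=5](R)) − π[e,x](ρ[x/v](ρ[e/f](T)))) → 1
  T → 6
  ρ[e/f](T) → 6
  ρ[x/v](ρ[e/f](T)) → 6
  π[e,x](ρ[x/v](ρ[e/f](T))) → 6
  ((ρ[x/z](σ[e=5](R)) − π[e,x](ρ[x/v](ρ[e/f](T)))) − π[e,x](ρ[x/v](ρ[e/f](T)))) → 1
E2 subexpression sizes:
  R → 6
  σ[e=5](R) → 1
  ρ[x/z](σ[e=5](R)) → 1
  T → 6
  ρ[e/f](T) → 6
  ρ[x/v](ρ[e/f](T)) → 6
  π[e,x](ρ[x/v](ρ[e/f](T))) → 6
  (ρ[x/z](σ[e=5](R)) − π[e,x](ρ[x/v](ρ[e/f](T)))) → 1
  T → 6
  ρ[e/f](T) → 6
  ρ[x/v](ρ[e/f](T)) → 6
  π[e,x](ρ[x/v](ρ[e/f](T))) → 6
  ((ρ[x/z](σ[e=5](R)) − π[e,x](ρ[x/v](ρ[e/f](T)))) ∪ π[e,x](ρ[x/v](ρ[e/f](T)))) → 7

E1 result:
e | x
5 | r
E2 result:
e | x
1 | p
3 | q
4 | t
5 | r
6 | q
8 | r
9 | p
Witness: (3, 'q') appears 0× in E1 but 1× in E2.

no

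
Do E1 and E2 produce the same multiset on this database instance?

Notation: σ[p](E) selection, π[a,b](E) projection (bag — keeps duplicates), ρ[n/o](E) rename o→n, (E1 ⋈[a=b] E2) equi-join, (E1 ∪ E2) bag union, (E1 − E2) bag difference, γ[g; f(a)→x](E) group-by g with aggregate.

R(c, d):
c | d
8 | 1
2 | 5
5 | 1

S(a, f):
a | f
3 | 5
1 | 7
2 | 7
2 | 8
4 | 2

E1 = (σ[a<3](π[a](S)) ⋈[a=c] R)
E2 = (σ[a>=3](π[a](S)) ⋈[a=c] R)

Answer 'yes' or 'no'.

E1 per-node cardinality:
  S → 5
  π[a](S) → 5
  σ[a<3](π[a](S)) → 3
  R → 3
  (σ[a<3](π[a](S)) ⋈[a=c] R) → 2
E2 per-node cardinality:
  S → 5
  π[a](S) → 5
  σ[a>=3](π[a](S)) → 2
  R → 3
  (σ[a>=3](π[a](S)) ⋈[a=c] R) → 0

E1 result:
a | c | d
2 | 2 | 5
2 | 2 | 5
E2 result:
a | c | d
(0 rows)
Witness: (2, 2, 5) appears 2× in E1 but 0× in E2.

no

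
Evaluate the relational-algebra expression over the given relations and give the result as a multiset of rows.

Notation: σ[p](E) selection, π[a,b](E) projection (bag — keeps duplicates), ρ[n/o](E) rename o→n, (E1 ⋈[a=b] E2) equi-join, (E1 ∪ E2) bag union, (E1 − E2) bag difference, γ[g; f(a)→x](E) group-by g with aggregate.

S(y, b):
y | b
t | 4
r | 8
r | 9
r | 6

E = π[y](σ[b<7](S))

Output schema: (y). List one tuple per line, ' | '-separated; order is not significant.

Row counts bottom-up:
  S → 4
  σ[b<7](S) → 2
  π[y](σ[b<7](S)) → 2

== RESULT ==
y
r
t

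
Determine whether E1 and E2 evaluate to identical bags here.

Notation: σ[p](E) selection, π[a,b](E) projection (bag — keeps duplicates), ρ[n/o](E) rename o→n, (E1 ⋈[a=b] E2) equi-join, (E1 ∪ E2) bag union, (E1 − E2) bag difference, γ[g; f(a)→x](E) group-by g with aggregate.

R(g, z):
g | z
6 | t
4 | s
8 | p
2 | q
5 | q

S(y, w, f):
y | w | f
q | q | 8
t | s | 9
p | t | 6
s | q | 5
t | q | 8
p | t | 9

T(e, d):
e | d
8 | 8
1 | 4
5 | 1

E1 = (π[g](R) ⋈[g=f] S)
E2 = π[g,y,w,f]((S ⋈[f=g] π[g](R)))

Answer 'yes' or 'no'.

E1 per-node cardinality:
  R → 5
  π[g](R) → 5
  S → 6
  (π[g](R) ⋈[g=f] S) → 4
E2 per-node cardinality:
  S → 6
  R → 5
  π[g](R) → 5
  (S ⋈[f=g] π[g](R)) → 4
  π[g,y,w,f]((S ⋈[f=g] π[g](R))) → 4

E1 and E2 produce the same multiset:
g | y | w | f
5 | s | q | 5
6 | p | t | 6
8 | q | q | 8
8 | t | q | 8

yes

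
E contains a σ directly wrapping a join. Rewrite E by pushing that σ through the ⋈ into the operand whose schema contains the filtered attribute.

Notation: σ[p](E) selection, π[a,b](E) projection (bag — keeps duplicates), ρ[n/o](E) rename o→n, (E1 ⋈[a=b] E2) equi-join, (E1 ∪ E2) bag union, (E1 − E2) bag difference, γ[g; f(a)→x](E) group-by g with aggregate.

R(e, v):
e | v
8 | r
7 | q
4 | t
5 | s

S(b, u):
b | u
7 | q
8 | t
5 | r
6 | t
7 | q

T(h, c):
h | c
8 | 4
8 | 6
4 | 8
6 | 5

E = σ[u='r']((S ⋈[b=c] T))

σ filters on u, owned by the left side.
E' = (σ[u='r'](S) ⋈[b=c] T)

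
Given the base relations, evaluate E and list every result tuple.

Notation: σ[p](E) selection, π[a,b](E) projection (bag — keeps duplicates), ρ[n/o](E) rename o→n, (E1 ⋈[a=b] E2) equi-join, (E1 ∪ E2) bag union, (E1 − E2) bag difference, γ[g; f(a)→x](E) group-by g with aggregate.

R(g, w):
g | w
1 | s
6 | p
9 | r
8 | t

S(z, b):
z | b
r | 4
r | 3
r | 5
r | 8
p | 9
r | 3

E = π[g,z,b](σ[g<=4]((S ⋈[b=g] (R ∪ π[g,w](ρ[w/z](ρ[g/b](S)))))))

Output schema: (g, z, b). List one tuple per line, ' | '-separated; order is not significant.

Subexpression sizes:
  S → 6
  R → 4
  S → 6
  ρ[g/b](S) → 6
  ρ[w/z](ρ[g/b](S)) → 6
  π[g,w](ρ[w/z](ρ[g/b](S))) → 6
  (R ∪ π[g,w](ρ[w/z](ρ[g/b](S)))) → 10
  (S ⋈[b=g] (R ∪ π[g,w](ρ[w/z](ρ[g/b](S))))) → 10
  σ[g<=4]((S ⋈[b=g] (R ∪ π[g,w](ρ[w/z](ρ[g/b](S)))))) → 5
  π[g,z,b](σ[g<=4]((S ⋈[b=g] (R ∪ π[g,w](ρ[w/z](ρ[g/b](S))))))) → 5

== RESULT ==
g | z | b
3 | r | 3
3 | r | 3
3 | r | 3
3 | r | 3
4 | r | 4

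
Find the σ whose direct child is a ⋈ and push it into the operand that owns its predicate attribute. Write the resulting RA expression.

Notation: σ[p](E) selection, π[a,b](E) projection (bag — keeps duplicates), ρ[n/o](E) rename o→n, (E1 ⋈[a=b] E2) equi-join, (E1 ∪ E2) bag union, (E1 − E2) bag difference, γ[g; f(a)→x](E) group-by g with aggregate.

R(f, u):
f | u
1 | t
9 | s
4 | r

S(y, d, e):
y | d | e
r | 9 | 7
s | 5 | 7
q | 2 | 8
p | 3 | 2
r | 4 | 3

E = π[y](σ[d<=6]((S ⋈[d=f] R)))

σ filters on d, owned by the left side.
E' = π[y]((σ[d<=6](S) ⋈[d=f] R))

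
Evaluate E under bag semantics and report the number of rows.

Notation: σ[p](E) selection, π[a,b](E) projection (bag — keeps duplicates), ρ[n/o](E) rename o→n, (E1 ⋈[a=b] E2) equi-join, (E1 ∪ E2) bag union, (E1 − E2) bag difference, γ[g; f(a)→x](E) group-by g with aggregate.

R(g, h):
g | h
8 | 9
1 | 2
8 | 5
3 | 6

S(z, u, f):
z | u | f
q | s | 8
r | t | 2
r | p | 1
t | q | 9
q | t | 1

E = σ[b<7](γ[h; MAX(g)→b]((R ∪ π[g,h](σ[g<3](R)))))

Per-node cardinality:
  R → 4
  R → 4
  σ[g<3](R) → 1
  π[g,h](σ[g<3](R)) → 1
  (R ∪ π[g,h](σ[g<3](R))) → 5
  γ[h; MAX(g)→b]((R ∪ π[g,h](σ[g<3](R)))) → 4
  σ[b<7](γ[h; MAX(g)→b]((R ∪ π[g,h](σ[g<3](R))))) → 2

|E| = 2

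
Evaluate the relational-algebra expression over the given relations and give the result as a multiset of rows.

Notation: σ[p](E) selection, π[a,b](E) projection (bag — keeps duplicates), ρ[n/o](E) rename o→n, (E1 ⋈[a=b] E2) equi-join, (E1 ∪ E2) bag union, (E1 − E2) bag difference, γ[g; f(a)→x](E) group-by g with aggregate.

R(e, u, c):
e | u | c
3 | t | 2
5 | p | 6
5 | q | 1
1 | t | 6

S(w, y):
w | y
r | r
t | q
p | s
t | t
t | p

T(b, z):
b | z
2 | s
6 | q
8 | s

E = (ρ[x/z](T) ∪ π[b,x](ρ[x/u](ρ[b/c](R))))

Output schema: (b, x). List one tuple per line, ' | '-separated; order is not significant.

Subexpression sizes:
  T → 3
  ρ[x/z](T) → 3
  R → 4
  ρ[b/c](R) → 4
  ρ[x/u](ρ[b/c](R)) → 4
  π[b,x](ρ[x/u](ρ[b/c](R))) → 4
  (ρ[x/z](T) ∪ π[b,x](ρ[x/u](ρ[b/c](R)))) → 7

== RESULT ==
b | x
1 | q
2 | s
2 | t
6 | p
6 | q
6 | t
8 | s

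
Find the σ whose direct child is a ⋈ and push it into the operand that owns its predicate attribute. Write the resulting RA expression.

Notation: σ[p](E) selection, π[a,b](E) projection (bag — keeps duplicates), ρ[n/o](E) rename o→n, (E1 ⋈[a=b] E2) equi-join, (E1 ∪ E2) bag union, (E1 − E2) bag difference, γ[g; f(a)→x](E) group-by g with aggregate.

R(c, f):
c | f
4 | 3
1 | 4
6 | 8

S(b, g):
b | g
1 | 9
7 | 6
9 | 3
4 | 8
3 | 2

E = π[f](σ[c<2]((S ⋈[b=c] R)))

σ filters on c, owned by the right side.
E' = π[f]((S ⋈[b=c] σ[c<2](R)))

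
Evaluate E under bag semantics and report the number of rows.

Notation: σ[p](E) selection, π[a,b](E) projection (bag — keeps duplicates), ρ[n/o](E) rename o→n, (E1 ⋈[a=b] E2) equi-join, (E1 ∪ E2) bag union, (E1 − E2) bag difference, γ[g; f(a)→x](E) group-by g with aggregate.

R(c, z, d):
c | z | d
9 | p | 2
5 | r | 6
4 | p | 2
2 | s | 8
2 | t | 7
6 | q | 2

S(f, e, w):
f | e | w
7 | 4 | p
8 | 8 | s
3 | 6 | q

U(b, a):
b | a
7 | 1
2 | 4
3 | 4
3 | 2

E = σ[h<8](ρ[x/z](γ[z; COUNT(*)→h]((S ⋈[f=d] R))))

Row counts bottom-up:
  S → 3
  R → 6
  (S ⋈[f=d] R) → 2
  γ[z; COUNT(*)→h]((S ⋈[f=d] R)) → 2
  ρ[x/z](γ[z; COUNT(*)→h]((S ⋈[f=d] R))) → 2
  σ[h<8](ρ[x/z](γ[z; COUNT(*)→h]((S ⋈[f=d] R)))) → 2

|E| = 2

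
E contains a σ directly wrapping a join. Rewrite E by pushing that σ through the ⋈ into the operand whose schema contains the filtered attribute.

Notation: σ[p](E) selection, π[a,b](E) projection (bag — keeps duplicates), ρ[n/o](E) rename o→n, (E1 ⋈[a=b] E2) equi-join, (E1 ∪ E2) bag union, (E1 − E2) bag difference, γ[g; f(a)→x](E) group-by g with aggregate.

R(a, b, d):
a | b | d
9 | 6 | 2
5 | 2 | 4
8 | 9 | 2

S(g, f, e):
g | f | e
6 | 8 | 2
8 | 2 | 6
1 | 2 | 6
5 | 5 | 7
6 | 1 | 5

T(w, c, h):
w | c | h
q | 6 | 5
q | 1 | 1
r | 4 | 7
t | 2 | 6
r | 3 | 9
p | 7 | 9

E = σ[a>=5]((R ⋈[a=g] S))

σ filters on a, owned by the left side.
E' = (σ[a>=5](R) ⋈[a=g] S)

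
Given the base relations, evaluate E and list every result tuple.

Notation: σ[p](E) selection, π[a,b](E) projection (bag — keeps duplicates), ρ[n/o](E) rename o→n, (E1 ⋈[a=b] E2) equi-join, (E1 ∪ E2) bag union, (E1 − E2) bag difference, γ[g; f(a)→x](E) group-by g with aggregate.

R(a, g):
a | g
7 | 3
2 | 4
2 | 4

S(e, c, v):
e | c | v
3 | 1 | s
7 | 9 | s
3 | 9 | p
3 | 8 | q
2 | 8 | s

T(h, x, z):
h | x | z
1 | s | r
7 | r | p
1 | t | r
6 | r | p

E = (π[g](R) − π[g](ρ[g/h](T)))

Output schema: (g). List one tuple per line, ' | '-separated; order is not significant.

Stepwise |·|:
  R → 3
  π[g](R) → 3
  T → 4
  ρ[g/h](T) → 4
  π[g](ρ[g/h](T)) → 4
  (π[g](R) − π[g](ρ[g/h](T))) → 3

== RESULT ==
g
3
4
4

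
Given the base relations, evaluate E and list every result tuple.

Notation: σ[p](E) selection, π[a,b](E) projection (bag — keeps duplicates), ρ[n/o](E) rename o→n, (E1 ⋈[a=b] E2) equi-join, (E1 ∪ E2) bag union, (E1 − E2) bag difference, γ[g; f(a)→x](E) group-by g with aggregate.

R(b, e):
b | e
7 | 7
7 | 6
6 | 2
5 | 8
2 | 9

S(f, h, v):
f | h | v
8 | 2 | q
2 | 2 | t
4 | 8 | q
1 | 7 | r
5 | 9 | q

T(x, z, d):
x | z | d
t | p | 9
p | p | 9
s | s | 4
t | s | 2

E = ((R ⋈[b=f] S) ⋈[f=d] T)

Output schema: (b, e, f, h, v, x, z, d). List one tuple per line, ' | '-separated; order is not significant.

Row counts bottom-up:
  R → 5
  S → 5
  (R ⋈[b=f] S) → 2
  T → 4
  ((R ⋈[b=f] S) ⋈[f=d] T) → 1

== RESULT ==
b | e | f | h | v | x | z | d
2 | 9 | 2 | 2 | t | t | s | 2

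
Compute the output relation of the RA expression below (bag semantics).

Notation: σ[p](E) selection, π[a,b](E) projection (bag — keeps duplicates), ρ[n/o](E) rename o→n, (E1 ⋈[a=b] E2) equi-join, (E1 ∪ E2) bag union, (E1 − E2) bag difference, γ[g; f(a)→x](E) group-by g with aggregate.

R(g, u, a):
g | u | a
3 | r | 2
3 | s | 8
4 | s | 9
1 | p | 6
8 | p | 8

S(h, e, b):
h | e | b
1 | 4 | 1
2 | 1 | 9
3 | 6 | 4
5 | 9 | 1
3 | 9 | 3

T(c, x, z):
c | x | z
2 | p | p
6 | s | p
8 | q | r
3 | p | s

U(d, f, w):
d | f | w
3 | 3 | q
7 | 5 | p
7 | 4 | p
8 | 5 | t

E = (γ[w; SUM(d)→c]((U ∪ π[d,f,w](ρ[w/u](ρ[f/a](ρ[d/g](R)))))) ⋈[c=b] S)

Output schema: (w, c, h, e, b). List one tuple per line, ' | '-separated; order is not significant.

Row counts bottom-up:
  U → 4
  R → 5
  ρ[d/g](R) → 5
  ρ[f/a](ρ[d/g](R)) → 5
  ρ[w/u](ρ[f/a](ρ[d/g](R))) → 5
  π[d,f,w](ρ[w/u](ρ[f/a](ρ[d/g](R)))) → 5
  (U ∪ π[d,f,w](ρ[w/u](ρ[f/a](ρ[d/g](R))))) → 9
  γ[w; SUM(d)→c]((U ∪ π[d,f,w](ρ[w/u](ρ[f/a](ρ[d/g](R)))))) → 5
  S → 5
  (γ[w; SUM(d)→c]((U ∪ π[d,f,w](ρ[w/u](ρ[f/a](ρ[d/g](R)))))) ⋈[c=b] S) → 2

== RESULT ==
w | c | h | e | b
q | 3 | 3 | 9 | 3
r | 3 | 3 | 9 | 3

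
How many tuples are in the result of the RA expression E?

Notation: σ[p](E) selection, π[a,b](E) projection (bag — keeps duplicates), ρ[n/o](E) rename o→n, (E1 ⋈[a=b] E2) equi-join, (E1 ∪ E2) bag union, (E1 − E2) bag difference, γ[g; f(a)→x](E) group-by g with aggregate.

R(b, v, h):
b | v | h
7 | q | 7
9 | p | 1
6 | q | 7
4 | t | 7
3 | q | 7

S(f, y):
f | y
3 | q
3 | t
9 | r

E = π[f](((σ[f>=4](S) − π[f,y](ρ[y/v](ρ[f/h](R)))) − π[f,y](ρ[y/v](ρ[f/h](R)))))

Per-node cardinality:
  S → 3
  σ[f>=4](S) → 1
  R → 5
  ρ[f/h](R) → 5
  ρ[y/v](ρ[f/h](R)) → 5
  π[f,y](ρ[y/v](ρ[f/h](R))) → 5
  (σ[f>=4](S) − π[f,y](ρ[y/v](ρ[f/h](R)))) → 1
  R → 5
  ρ[f/h](R) → 5
  ρ[y/v](ρ[f/h](R)) → 5
  π[f,y](ρ[y/v](ρ[f/h](R))) → 5
  ((σ[f>=4](S) − π[f,y](ρ[y/v](ρ[f/h](R)))) − π[f,y](ρ[y/v](ρ[f/h](R)))) → 1
  π[f](((σ[f>=4](S) − π[f,y](ρ[y/v](ρ[f/h](R)))) − π[f,y](ρ[y/v](ρ[f/h](R))))) → 1

|E| = 1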